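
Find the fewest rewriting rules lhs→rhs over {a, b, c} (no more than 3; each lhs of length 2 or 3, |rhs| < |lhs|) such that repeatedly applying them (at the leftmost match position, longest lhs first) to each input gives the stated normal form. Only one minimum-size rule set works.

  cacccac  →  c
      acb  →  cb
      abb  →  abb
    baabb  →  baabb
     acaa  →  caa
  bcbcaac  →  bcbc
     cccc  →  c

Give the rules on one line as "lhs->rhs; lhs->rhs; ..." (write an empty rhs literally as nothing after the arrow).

ac->c; cc->c

  | cacccac => ccccac => cccac => ccac => cac => cc => c
  | acb => cb
  | abb
  | baabb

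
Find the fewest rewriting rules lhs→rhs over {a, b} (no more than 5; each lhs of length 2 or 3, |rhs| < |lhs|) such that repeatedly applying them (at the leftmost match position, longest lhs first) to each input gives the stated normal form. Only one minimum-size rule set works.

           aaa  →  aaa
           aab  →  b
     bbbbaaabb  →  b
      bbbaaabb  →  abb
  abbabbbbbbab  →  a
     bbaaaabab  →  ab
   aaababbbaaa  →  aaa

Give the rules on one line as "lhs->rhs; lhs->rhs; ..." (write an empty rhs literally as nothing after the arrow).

  | aaa
  | aab => b
  | bbbbaaabb => baaabb => babb => aab => b
  | bbbaaabb => aaabb => abb

aab->b; aba->; bab->aa; bbb->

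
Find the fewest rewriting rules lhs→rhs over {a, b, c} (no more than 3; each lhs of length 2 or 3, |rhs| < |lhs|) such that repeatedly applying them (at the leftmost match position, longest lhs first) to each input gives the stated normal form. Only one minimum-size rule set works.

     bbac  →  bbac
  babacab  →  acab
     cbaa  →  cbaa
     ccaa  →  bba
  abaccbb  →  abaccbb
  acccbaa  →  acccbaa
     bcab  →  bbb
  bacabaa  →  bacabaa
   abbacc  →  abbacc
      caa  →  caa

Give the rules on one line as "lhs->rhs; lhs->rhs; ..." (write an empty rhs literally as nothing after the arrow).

  | bbac
  | babacab => acab
  | cbaa
  | ccaa => bba

bab->; bca->bb; cca->bb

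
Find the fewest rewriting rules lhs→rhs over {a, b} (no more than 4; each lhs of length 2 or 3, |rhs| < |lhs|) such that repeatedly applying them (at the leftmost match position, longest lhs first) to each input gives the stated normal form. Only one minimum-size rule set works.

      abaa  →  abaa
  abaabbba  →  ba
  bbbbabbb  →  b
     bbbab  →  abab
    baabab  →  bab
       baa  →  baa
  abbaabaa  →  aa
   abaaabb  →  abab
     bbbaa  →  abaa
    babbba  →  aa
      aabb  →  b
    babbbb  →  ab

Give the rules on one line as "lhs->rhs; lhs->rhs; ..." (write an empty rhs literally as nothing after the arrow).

  | abaa
  | abaabbba => abbba => ba
  | bbbbabbb => abbabbb => abbb => b
  | bbbab => abab

aab->; abb->; bb->a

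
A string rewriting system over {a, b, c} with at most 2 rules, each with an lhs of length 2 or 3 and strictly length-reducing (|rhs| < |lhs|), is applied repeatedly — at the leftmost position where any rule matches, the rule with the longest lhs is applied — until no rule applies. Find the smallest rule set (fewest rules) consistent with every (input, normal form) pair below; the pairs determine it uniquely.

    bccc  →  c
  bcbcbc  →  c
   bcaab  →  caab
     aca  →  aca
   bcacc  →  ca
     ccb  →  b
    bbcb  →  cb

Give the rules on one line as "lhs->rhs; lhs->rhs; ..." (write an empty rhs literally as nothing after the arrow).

bc->c; cc->

  | bccc => ccc => c
  | bcbcbc => cbcbc => ccbc => bc => c
  | bcaab => caab
  | aca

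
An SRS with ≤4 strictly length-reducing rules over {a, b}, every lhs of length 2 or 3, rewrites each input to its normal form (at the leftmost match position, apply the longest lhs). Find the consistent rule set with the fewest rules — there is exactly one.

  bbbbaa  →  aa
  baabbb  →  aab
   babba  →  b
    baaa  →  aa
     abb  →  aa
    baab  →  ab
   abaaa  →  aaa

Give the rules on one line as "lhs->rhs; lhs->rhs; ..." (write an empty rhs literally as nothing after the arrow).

abb->aa; ba->; bbb->a

  | bbbbaa => abaa => aa
  | baabbb => abbb => aab
  | babba => bba => b
  | baaa => aa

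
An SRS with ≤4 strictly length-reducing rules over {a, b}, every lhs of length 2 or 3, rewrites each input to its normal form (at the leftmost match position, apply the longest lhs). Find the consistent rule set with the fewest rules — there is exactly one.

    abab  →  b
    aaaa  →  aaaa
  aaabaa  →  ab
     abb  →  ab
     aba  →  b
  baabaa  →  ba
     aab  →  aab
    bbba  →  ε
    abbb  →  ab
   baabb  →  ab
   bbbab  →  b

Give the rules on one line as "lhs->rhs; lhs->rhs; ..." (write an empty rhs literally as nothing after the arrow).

aba->b; baa->a; bb->b; bba->

  | abab => bb => b
  | aaaa
  | aaabaa => aaba => ab
  | abb => ab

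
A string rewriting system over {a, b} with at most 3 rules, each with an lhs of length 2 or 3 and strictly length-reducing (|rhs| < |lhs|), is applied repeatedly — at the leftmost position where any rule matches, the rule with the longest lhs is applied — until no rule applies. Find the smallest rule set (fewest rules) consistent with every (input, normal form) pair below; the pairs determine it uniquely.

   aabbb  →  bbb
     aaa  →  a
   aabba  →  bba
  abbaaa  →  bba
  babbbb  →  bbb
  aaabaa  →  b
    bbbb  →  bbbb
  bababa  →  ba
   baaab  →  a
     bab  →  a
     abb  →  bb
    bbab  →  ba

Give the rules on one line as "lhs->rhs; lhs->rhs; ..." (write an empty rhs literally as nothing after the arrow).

  | aabbb => bbb
  | aaa => a
  | aabba => bba
  | abbaaa => bbaaa => bba

aa->; ab->b; bab->a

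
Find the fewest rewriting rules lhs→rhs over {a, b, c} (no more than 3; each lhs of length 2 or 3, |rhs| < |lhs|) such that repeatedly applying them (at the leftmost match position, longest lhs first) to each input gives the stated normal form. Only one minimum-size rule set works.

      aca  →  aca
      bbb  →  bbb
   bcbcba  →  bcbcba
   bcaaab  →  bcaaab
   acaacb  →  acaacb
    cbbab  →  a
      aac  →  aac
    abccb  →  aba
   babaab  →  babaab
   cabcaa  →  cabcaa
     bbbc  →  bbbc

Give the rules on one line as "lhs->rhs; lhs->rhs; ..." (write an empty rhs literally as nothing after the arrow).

bba->c; ccb->a

  | aca
  | bbb
  | bcbcba
  | bcaaab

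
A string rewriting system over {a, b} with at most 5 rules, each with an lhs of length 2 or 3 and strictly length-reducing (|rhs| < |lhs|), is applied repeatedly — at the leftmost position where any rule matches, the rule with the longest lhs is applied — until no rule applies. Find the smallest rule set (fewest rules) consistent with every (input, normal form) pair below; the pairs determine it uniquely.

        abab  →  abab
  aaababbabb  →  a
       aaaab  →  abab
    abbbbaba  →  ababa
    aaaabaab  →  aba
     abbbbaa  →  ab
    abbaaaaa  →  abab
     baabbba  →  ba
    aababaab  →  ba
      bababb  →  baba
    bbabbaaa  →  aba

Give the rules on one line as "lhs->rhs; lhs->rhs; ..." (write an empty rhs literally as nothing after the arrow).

  | abab
  | aaababbabb => abbabbabb => aabbabb => bbabb => abb => a
  | aaaab => abab
  | abbbbaba => ababa

aa->; aaa->ab; bb->; bbb->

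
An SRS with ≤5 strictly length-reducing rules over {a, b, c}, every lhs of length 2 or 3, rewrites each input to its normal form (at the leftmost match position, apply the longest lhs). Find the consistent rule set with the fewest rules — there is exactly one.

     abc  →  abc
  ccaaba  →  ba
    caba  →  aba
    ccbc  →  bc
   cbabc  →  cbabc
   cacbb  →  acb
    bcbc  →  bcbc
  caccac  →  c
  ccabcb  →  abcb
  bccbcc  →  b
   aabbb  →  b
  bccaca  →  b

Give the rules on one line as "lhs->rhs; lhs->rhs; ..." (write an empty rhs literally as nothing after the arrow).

aa->; bb->b; ca->a; cc->

  | abc
  | ccaaba => aaba => ba
  | caba => aba
  | ccbc => bc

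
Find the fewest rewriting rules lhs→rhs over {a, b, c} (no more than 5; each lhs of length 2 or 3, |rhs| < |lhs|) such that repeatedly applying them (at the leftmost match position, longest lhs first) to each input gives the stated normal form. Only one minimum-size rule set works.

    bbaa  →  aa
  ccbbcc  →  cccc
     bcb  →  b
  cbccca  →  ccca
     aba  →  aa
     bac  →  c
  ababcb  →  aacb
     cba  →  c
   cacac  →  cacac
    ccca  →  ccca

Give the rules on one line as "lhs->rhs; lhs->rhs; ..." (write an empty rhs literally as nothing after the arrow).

ab->a; ba->; bb->; bc->

  | bbaa => aa
  | ccbbcc => cccc
  | bcb => b
  | cbccca => ccca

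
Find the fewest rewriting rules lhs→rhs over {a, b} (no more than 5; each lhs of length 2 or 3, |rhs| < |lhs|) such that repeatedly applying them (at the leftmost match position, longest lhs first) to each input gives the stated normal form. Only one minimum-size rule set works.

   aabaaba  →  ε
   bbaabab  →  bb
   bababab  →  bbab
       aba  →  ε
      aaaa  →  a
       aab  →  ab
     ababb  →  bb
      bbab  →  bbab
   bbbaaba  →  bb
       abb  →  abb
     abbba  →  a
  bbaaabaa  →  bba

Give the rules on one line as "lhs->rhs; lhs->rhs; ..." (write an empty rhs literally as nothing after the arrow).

aa->a; aba->; baa->bb; bbb->ba

  | aabaaba => abaaba => aba => ε
  | bbaabab => bbbbab => babab => bb
  | bababab => bbab
  | aba => ε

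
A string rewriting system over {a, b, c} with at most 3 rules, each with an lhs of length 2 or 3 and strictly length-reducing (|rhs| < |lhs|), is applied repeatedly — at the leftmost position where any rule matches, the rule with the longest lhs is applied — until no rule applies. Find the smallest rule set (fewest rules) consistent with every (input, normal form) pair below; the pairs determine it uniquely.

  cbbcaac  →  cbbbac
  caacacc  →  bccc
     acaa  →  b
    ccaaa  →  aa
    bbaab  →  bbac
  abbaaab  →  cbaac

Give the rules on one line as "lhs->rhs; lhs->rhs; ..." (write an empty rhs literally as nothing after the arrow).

  | cbbcaac => cbbbac
  | caacacc => bacacc => babcc => bccc
  | acaa => aba => ca => b
  | ccaaa => aa

ab->c; ca->b; cca->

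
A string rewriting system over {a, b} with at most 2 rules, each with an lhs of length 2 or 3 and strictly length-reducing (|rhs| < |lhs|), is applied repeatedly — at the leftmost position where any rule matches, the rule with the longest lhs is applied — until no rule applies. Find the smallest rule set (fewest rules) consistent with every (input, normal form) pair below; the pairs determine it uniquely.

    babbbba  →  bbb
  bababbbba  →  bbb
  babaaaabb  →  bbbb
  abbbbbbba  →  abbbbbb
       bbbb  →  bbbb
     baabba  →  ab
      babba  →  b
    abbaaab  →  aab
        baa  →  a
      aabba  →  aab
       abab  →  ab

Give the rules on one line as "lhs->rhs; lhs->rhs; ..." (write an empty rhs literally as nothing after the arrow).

aaa->bb; ba->

  | babbbba => bbbba => bbb
  | bababbbba => babbbba => bbbba => bbb
  | babaaaabb => baaaabb => aaabb => bbbb
  | abbbbbbba => abbbbbb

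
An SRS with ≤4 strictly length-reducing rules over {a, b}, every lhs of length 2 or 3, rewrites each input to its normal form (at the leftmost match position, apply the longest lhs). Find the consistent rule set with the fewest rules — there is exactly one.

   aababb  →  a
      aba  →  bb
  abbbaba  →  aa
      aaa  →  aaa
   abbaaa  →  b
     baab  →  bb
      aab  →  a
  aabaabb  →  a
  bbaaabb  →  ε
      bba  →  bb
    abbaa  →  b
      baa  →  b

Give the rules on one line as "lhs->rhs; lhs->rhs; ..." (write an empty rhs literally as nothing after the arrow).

ab->; aba->bb; ba->b; bbb->a

  | aababb => abbbb => bbb => a
  | aba => bb
  | abbbaba => bbaba => bbba => aa
  | aaa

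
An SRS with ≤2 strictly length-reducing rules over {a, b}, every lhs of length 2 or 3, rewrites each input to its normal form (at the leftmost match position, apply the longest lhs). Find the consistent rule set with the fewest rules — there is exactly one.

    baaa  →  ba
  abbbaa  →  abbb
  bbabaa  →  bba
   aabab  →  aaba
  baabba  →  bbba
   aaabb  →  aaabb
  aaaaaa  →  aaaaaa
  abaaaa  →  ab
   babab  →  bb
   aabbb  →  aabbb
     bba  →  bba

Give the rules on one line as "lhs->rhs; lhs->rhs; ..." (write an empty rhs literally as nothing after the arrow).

  | baaa => ba
  | abbbaa => abbb
  | bbabaa => bbaaa => bba
  | aabab => aaba

baa->b; bab->ba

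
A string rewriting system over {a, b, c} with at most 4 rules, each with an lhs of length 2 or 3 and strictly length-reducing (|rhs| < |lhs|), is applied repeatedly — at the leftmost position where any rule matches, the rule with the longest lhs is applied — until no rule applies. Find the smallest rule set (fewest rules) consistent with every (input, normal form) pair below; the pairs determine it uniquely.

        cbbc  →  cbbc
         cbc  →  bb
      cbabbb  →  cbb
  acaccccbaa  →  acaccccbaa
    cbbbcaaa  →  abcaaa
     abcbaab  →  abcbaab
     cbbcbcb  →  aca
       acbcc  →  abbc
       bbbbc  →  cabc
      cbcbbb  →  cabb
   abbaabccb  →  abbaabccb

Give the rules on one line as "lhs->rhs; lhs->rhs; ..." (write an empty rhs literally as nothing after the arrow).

  | cbbc
  | cbc => bb
  | cbabbb => cbb
  | acaccccbaa

bab->; bbb->ca; cbc->bb; cca->ab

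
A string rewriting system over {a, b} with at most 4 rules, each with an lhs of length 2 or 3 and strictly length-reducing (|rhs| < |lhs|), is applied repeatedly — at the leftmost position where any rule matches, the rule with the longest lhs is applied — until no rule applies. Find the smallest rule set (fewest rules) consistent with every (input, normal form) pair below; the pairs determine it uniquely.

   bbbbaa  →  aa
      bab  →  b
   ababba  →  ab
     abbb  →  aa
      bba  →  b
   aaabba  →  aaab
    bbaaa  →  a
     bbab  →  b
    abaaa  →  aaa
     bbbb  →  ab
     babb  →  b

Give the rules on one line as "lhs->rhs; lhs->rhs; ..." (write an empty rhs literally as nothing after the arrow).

  | bbbbaa => abaa => aa
  | bab => b
  | ababba => abba => ab
  | abbb => aa

ba->; bb->b; bba->b; bbb->a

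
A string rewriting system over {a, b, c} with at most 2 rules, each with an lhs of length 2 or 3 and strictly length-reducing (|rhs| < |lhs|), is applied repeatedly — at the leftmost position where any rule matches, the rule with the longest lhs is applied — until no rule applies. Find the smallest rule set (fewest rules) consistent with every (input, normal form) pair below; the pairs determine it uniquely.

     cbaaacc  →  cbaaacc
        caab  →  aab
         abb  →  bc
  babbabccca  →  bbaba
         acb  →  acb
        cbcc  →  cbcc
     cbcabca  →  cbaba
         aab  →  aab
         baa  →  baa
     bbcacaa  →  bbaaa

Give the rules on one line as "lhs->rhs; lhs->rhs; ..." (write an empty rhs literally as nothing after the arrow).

abb->bc; ca->a

  | cbaaacc
  | caab => aab
  | abb => bc
  | babbabccca => bbcabccca => bbabccca => bbabcca => bbabca => bbaba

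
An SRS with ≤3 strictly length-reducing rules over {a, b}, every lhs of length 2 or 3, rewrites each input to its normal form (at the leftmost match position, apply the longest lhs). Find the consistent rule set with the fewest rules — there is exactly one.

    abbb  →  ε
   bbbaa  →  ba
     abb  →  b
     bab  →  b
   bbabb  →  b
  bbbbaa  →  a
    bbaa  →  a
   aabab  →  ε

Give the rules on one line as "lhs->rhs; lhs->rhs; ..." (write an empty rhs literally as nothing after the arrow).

  | abbb => bb => ε
  | bbbaa => baa => ba
  | abb => b
  | bab => b

aa->a; ab->; bb->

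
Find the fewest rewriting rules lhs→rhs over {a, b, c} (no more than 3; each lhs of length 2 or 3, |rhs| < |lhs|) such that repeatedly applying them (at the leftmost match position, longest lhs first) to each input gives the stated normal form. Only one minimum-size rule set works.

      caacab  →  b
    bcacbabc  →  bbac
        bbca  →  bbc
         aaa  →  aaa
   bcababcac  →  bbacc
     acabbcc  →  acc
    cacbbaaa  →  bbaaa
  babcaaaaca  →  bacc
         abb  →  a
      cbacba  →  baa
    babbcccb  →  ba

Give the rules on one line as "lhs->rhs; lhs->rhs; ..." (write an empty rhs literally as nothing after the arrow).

  | caacab => cacab => ccab => ccb => cb => b
  | bcacbabc => bccbabc => bcbabc => bbabc => bbac
  | bbca => bbc
  | aaa

ab->a; ca->c; cb->b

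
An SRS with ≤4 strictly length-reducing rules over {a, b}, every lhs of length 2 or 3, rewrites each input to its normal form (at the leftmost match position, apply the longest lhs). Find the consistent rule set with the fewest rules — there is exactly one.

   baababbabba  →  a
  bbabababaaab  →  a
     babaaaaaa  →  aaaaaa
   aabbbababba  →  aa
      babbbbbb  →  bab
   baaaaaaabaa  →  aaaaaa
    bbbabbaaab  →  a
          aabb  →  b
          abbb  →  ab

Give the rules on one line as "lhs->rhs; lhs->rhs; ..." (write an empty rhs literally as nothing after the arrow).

  | baababbabba => ababbabba => aabbabba => babba => baba => baa => a
  | bbabababaaab => babababaaab => baababaaab => ababaaab => aabaaab => aaab => a
  | babaaaaaa => baaaaaaa => aaaaaa
  | aabbbababba => bbababba => bababba => baabba => abba => aba => aa

aab->; aba->aa; baa->a; bb->b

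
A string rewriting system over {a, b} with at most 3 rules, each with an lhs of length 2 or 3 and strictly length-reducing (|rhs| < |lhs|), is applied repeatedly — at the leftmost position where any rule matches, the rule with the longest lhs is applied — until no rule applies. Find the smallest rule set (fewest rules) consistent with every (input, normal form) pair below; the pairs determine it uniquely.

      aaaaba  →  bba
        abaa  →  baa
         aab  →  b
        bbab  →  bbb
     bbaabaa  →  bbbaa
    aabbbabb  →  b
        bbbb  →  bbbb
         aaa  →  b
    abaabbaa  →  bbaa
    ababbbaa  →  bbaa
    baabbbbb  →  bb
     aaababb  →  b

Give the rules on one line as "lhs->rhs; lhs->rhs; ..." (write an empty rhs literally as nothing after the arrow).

aaa->ab; ab->b; abb->aa

  | aaaaba => ababa => baba => bba
  | abaa => baa
  | aab => ab => b
  | bbab => bbb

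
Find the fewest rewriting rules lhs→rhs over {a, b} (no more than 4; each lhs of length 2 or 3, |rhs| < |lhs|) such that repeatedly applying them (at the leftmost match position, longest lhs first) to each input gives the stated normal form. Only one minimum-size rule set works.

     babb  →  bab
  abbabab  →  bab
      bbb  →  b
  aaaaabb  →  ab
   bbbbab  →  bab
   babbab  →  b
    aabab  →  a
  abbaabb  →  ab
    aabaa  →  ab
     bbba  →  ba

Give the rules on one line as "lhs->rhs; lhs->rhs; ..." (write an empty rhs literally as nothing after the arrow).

  | babb => bab
  | abbabab => ababab => bab
  | bbb => bb => b
  | aaaaabb => abaabb => abb => ab

aaa->ab; aab->a; aba->; bb->b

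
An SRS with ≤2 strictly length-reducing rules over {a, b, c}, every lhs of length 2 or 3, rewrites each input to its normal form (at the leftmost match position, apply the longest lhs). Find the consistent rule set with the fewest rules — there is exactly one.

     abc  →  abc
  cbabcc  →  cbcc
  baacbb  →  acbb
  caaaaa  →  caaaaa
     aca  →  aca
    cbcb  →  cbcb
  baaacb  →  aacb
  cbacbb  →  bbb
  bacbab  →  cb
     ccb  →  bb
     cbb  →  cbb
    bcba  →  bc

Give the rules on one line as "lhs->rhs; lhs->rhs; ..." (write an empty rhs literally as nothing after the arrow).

  | abc
  | cbabcc => cbcc
  | baacbb => acbb
  | caaaaa

ba->; ccb->bb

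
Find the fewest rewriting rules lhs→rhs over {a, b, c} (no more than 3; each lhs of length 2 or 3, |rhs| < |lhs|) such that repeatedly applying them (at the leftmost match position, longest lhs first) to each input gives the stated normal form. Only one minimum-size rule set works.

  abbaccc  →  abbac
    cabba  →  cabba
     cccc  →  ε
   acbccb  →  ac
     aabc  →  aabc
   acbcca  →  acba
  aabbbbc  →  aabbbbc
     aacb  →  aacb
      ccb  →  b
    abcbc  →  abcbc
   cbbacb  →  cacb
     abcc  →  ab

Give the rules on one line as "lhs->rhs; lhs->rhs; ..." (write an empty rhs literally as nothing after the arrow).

  | abbaccc => abbac
  | cabba
  | cccc => cc => ε
  | acbccb => acbb => ac

cbb->c; cc->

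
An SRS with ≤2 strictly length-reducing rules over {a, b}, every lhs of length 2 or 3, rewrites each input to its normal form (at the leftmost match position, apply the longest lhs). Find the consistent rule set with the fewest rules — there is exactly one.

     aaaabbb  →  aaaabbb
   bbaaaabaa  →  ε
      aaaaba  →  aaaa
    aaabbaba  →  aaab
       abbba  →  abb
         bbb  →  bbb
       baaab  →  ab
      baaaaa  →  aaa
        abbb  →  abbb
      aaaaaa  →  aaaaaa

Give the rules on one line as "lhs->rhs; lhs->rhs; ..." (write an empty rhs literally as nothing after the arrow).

ba->; baa->

  | aaaabbb
  | bbaaaabaa => baabaa => baa => ε
  | aaaaba => aaaa
  | aaabbaba => aaabba => aaab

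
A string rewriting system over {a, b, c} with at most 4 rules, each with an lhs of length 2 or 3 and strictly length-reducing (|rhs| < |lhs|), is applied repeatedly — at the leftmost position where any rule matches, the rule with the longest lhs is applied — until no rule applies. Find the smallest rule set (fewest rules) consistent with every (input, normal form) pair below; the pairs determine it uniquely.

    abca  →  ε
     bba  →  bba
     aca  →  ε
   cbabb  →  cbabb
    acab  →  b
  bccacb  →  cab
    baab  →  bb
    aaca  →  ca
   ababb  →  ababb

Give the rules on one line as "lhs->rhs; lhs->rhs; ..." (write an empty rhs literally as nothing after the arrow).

  | abca => aa => ε
  | bba
  | aca => aa => ε
  | cbabb

aa->; ac->a; bc->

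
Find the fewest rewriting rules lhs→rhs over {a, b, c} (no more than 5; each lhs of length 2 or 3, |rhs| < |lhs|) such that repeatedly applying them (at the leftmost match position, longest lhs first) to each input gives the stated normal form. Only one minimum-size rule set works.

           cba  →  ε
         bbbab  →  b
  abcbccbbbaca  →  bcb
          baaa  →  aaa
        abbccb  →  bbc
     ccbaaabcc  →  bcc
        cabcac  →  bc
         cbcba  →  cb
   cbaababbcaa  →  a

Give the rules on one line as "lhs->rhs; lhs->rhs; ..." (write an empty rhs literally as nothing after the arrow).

ab->b; ba->a; ca->; ccb->c

  | cba => ca => ε
  | bbbab => bbab => bab => ab => b
  | abcbccbbbaca => bcbccbbbaca => bcbcbbaca => bcbcbaca => bcbcaca => bcbca => bcb
  | baaa => aaa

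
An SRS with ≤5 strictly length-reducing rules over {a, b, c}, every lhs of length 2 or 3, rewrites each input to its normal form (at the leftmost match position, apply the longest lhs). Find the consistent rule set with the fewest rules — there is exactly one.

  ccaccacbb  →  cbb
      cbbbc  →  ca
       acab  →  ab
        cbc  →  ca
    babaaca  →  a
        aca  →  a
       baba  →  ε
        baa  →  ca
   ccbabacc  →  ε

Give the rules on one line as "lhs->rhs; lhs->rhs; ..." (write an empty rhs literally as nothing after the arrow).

ac->; ba->c; bc->a; cc->

  | ccaccacbb => accacbb => cacbb => cbb
  | cbbbc => cbba => cbc => ca
  | acab => ab
  | cbc => ca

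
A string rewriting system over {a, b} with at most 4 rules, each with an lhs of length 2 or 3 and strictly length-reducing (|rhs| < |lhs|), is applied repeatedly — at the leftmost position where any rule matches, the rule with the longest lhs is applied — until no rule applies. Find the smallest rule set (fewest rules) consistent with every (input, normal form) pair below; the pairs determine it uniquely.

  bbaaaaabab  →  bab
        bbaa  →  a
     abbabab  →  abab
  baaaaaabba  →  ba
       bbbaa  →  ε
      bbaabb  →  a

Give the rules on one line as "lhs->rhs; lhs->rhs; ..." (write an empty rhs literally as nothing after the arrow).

aa->b; bb->; bba->

  | bbaaaaabab => aaaabab => baabab => bbbab => bab
  | bbaa => a
  | abbabab => abab
  | baaaaaabba => bbaaaabba => aaabba => babba => ba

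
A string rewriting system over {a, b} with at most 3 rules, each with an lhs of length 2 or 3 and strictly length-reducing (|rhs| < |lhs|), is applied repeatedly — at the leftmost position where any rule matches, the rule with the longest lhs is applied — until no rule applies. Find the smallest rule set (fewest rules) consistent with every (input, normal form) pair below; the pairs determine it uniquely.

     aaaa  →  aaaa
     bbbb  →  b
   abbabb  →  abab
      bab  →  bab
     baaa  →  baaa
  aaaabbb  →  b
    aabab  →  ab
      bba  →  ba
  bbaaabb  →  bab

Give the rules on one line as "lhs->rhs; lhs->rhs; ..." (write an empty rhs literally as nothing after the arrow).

aab->; bb->b

  | aaaa
  | bbbb => bbb => bb => b
  | abbabb => ababb => abab
  | bab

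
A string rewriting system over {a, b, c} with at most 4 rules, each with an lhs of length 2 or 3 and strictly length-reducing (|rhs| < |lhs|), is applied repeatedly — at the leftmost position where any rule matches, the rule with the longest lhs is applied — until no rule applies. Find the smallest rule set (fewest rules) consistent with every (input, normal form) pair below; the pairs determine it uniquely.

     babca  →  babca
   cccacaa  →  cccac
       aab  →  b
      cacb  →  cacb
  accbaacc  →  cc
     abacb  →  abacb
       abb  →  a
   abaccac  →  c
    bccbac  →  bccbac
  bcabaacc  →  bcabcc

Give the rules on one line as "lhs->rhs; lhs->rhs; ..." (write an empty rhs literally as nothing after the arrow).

aa->; acc->b; bb->

  | babca
  | cccacaa => cccac
  | aab => b
  | cacb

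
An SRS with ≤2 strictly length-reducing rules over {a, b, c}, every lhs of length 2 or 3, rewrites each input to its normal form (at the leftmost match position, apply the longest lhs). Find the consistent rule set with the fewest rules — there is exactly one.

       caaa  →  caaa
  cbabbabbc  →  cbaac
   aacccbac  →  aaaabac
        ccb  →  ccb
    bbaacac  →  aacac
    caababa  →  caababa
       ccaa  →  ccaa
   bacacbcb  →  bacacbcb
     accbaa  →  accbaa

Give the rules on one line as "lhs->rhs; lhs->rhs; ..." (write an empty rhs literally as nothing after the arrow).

  | caaa
  | cbabbabbc => cbaabbc => cbaac
  | aacccbac => aaaabac
  | ccb

bb->; ccc->aa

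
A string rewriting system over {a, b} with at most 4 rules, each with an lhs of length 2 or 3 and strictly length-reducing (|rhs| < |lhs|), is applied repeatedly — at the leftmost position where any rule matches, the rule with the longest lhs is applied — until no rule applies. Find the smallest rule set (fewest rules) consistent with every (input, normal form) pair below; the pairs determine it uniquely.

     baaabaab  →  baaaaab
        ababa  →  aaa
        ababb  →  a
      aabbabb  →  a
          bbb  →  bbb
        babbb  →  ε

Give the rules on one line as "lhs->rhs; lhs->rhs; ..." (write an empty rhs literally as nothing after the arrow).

aba->aa; abb->; bab->a

  | baaabaab => baaaaab
  | ababa => aaba => aaa
  | ababb => aabb => a
  | aabbabb => aabb => a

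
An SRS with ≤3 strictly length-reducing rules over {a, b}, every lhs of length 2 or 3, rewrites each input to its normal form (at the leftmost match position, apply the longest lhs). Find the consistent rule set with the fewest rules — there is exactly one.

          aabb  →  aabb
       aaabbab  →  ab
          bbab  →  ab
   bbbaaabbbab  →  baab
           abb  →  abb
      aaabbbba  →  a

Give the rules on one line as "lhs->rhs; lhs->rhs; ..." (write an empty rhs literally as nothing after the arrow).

  | aabb
  | aaabbab => abbbab => abab => ab
  | bbab => ab
  | bbbaaabbbab => baaabbbab => babbbbab => babbab => baab

aaa->ab; aba->a; bba->a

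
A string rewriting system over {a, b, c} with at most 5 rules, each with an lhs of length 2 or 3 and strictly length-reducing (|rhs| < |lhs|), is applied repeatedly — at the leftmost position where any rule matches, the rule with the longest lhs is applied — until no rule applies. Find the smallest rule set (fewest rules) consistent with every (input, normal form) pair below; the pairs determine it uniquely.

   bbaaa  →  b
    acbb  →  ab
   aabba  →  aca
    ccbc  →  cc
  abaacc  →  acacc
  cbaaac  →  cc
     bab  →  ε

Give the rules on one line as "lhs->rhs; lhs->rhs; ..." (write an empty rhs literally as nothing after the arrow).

  | bbaaa => bcaa => bcb => b
  | acbb => ab
  | aabba => bbba => aca
  | ccbc => cc

aa->b; ba->c; bbb->ac; cb->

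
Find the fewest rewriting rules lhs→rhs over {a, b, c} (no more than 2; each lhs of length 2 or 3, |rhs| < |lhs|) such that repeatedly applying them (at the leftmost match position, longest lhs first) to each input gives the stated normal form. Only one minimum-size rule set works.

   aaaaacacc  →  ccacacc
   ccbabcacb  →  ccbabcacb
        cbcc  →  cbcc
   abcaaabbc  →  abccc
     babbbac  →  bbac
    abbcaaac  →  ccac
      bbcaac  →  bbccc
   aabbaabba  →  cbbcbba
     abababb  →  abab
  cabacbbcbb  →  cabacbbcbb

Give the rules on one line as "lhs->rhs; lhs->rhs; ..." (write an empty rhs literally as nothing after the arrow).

aa->c; abb->

  | aaaaacacc => caaacacc => ccacacc
  | ccbabcacb
  | cbcc
  | abcaaabbc => abccabbc => abccc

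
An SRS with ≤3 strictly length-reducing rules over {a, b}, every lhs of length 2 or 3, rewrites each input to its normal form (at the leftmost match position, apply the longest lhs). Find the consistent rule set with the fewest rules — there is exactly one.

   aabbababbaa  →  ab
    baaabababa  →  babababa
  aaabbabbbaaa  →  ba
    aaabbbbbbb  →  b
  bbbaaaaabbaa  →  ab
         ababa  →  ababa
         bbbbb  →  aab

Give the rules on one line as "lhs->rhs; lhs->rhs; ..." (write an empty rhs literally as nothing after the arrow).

aaa->; baa->b; bb->a

  | aabbababbaa => aaaababbaa => ababbaa => abaaaa => abaa => ab
  | baaabababa => babababa
  | aaabbabbbaaa => bbabbbaaa => aabbbaaa => aaabaaa => baaa => ba
  | aaabbbbbbb => bbbbbbb => abbbbb => aabbb => aaab => b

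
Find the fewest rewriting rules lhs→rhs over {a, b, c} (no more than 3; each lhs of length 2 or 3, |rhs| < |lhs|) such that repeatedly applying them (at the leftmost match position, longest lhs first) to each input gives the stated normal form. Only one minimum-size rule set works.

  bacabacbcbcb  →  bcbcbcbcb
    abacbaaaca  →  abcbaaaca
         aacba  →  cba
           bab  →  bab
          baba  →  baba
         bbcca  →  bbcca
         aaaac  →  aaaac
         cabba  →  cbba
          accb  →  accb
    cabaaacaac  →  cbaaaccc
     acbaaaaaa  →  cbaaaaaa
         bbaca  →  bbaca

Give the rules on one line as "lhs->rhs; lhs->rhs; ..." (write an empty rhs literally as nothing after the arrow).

acb->cb; caa->cc; cab->cb

  | bacabacbcbcb => bacbacbcbcb => bcbacbcbcb => bcbcbcbcb
  | abacbaaaca => abcbaaaca
  | aacba => acba => cba
  | bab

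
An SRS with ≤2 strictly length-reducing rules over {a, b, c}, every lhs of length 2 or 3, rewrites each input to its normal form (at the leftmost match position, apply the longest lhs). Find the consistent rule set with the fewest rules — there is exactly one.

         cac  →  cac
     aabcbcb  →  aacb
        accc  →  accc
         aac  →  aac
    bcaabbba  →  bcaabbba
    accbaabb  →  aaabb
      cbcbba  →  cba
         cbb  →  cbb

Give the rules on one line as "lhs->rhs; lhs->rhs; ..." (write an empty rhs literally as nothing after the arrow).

  | cac
  | aabcbcb => aacb
  | accc
  | aac

bcb->; ccb->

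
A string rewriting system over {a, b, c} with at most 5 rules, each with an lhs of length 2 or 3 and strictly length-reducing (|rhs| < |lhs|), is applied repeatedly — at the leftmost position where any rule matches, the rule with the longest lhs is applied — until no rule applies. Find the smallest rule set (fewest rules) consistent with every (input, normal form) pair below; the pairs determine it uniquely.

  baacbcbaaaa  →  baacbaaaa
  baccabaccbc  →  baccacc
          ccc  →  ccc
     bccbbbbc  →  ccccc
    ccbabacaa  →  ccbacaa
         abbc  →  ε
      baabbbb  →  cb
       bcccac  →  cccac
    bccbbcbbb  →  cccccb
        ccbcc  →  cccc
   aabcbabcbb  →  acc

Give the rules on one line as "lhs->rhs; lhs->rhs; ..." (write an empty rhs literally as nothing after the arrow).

  | baacbcbaaaa => baacbaaaa
  | baccabaccbc => baccaccbc => baccacc
  | ccc
  | bccbbbbc => ccbbbbc => cccbbc => ccccc

ab->; bb->c; bc->; bcc->cc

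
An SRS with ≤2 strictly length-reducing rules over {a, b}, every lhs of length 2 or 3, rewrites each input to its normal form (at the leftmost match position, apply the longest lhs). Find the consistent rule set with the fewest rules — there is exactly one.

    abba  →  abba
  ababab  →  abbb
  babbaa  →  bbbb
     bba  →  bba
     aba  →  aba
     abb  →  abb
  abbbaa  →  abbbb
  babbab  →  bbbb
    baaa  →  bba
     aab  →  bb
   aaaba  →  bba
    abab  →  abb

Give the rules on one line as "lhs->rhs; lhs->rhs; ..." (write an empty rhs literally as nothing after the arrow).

  | abba
  | ababab => abbab => abbb
  | babbaa => bbbaa => bbbb
  | bba

aa->b; bab->bb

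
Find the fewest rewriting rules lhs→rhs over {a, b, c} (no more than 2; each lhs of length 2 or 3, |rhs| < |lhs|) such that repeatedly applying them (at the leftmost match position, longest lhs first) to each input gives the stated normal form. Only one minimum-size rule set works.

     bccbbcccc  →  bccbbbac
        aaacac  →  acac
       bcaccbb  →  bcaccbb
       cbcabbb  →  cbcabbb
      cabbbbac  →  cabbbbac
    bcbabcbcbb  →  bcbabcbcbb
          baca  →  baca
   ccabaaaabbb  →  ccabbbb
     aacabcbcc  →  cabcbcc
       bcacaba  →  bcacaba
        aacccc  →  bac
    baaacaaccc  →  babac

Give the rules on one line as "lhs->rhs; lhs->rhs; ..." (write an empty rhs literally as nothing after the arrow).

  | bccbbcccc => bccbbbac
  | aaacac => acac
  | bcaccbb
  | cbcabbb

aa->; ccc->ba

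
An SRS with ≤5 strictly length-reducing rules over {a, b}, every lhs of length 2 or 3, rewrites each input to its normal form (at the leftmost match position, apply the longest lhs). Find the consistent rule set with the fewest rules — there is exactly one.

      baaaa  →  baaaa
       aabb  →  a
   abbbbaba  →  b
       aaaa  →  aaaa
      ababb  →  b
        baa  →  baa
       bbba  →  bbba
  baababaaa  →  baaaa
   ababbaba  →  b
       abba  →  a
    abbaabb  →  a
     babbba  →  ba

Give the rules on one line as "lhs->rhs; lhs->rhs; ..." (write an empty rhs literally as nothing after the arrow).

ab->b; aba->ab; abb->; bab->ab

  | baaaa
  | aabb => a
  | abbbbaba => bbaba => baba => aba => ab => b
  | aaaa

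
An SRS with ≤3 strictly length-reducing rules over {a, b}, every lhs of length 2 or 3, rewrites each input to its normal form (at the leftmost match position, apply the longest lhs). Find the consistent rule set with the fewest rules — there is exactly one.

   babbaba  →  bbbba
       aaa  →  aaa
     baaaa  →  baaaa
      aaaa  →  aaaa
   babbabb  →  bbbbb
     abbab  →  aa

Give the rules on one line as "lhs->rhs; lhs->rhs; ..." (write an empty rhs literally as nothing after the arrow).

ab->a; bab->bb

  | babbaba => bbbaba => bbbba
  | aaa
  | baaaa
  | aaaa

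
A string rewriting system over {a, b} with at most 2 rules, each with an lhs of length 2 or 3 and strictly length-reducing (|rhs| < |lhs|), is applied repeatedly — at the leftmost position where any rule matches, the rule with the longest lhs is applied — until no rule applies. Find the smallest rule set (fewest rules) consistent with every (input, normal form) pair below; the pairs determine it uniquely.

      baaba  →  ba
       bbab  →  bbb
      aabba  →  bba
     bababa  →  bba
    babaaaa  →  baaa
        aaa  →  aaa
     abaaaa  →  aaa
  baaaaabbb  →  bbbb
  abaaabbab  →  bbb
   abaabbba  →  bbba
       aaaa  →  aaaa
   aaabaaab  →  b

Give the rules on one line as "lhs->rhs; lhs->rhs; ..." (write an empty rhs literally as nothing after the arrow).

ab->b; aba->

  | baaba => ba
  | bbab => bbb
  | aabba => abba => bba
  | bababa => bba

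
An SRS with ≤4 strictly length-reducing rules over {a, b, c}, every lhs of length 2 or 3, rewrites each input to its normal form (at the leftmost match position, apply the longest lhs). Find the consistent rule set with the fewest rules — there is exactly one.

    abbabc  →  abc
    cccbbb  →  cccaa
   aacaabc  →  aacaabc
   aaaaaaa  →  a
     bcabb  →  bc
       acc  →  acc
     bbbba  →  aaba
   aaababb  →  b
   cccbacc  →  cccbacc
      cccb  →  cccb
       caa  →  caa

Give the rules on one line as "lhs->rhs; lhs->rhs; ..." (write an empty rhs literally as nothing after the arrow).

aaa->; abb->; bbb->aa

  | abbabc => abc
  | cccbbb => cccaa
  | aacaabc
  | aaaaaaa => aaaa => a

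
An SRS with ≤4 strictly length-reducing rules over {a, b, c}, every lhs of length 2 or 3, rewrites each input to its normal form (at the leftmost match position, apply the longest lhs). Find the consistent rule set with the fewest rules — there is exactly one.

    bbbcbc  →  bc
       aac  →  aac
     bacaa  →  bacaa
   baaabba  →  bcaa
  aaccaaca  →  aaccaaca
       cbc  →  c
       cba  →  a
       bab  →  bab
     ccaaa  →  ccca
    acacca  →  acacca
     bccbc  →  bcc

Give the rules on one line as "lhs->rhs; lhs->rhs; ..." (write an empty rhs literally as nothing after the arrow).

  | bbbcbc => bcbc => bc
  | aac
  | bacaa
  | baaabba => bcabba => bcaa

aaa->ca; bb->; cb->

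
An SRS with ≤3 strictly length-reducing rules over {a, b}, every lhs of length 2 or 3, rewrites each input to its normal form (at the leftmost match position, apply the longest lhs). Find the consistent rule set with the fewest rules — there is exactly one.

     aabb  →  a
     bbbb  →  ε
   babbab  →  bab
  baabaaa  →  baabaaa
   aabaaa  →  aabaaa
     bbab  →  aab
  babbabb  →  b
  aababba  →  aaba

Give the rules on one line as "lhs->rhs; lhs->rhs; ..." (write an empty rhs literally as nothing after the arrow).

  | aabb => a
  | bbbb => abb => ε
  | babbab => bab
  | baabaaa

abb->; bb->a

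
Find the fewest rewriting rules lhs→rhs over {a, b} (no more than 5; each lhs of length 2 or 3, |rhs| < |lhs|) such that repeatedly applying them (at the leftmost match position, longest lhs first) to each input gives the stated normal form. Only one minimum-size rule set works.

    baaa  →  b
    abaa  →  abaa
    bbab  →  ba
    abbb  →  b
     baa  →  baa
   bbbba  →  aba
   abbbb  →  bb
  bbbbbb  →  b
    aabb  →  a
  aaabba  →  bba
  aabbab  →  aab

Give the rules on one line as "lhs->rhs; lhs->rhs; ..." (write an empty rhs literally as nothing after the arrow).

aaa->; abb->; bab->a; bbb->a

  | baaa => b
  | abaa
  | bbab => ba
  | abbb => b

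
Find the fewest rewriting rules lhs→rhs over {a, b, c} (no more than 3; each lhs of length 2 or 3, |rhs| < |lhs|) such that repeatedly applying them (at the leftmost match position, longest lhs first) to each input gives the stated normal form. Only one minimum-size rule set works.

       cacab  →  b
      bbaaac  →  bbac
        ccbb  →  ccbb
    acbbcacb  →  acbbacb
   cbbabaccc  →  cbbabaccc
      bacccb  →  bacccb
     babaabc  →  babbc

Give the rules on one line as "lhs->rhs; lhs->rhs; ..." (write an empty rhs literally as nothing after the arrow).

aa->; ca->a

  | cacab => acab => aab => b
  | bbaaac => bbac
  | ccbb
  | acbbcacb => acbbacb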